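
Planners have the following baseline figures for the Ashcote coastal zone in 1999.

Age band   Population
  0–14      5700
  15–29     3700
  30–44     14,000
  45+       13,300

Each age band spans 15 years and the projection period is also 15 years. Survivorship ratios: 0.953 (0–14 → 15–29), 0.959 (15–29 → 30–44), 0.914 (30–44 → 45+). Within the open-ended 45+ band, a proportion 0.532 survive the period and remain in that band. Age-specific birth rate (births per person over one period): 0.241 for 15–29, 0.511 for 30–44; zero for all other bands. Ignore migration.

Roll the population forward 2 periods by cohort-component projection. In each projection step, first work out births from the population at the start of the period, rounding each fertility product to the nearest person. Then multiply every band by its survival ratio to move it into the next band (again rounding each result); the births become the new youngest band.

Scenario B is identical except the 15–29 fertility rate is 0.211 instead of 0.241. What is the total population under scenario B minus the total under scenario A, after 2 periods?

[period 1]
Births: 3700 × 0.241 = 892  |  14000 × 0.511 = 7154 → 8046
15–29: 5700 × 0.953 = 5432
30–44: 3700 × 0.959 = 3548
45+: 14000 × 0.914 + 13300 × 0.532 = 12796 + 7076 = 19872
Population now: 0–14=8046, 15–29=5432, 30–44=3548, 45+=19872
[period 2]
Births: 5432 × 0.241 = 1309  |  3548 × 0.511 = 1813 → 3122
15–29: 8046 × 0.953 = 7668
30–44: 5432 × 0.959 = 5209
45+: 3548 × 0.914 + 19872 × 0.532 = 3243 + 10572 = 13815
Population now: 0–14=3122, 15–29=7668, 30–44=5209, 45+=13815
Scenario A total after 2 periods: 29814
Scenario B projection —
[period 1]
Births: 3700 × 0.211 = 781  |  14000 × 0.511 = 7154 → 7935
15–29: 5700 × 0.953 = 5432
30–44: 3700 × 0.959 = 3548
45+: 14000 × 0.914 + 13300 × 0.532 = 12796 + 7076 = 19872
Population now: 0–14=7935, 15–29=5432, 30–44=3548, 45+=19872
[period 2]
Births: 5432 × 0.211 = 1146  |  3548 × 0.511 = 1813 → 2959
15–29: 7935 × 0.953 = 7562
30–44: 5432 × 0.959 = 5209
45+: 3548 × 0.914 + 19872 × 0.532 = 3243 + 10572 = 13815
Population now: 0–14=2959, 15–29=7562, 30–44=5209, 45+=13815
Scenario B total after 2 periods: 29545
Difference B − A = 29545 − 29814 = -269

-269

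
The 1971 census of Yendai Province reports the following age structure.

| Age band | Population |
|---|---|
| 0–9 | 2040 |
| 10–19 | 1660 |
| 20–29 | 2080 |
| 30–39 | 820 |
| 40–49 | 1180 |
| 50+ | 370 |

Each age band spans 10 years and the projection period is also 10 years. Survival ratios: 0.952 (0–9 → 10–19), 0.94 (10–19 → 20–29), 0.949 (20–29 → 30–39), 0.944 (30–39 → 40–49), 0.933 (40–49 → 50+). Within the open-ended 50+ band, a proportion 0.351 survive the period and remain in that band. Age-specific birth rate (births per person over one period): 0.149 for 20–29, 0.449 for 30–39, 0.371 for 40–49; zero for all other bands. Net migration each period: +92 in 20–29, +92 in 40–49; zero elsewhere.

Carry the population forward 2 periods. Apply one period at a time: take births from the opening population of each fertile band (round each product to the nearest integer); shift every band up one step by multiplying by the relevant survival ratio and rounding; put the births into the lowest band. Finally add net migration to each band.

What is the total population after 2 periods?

— Period 1 —
Births: 2080 × 0.149 = 310  |  820 × 0.449 = 368  |  1180 × 0.371 = 438 ⇒ total 1116
10–19: 2040 × 0.952 = 1942
20–29: 1660 × 0.94 = 1560
30–39: 2080 × 0.949 = 1974
40–49: 820 × 0.944 = 774
50+: 1180 × 0.933 + 370 × 0.351 = 1101 + 130 = 1231
Net migration: 20–29 + 92 → 1652; 40–49 + 92 → 866
End of period: [1116, 1942, 1652, 1974, 866, 1231]
— Period 2 —
Births: 1652 × 0.149 = 246  |  1974 × 0.449 = 886  |  866 × 0.371 = 321 ⇒ total 1453
10–19: 1116 × 0.952 = 1062
20–29: 1942 × 0.94 = 1825
30–39: 1652 × 0.949 = 1568
40–49: 1974 × 0.944 = 1863
50+: 866 × 0.933 + 1231 × 0.351 = 808 + 432 = 1240
Net migration: 20–29 + 92 → 1917; 40–49 + 92 → 1955
End of period: [1453, 1062, 1917, 1568, 1955, 1240]
Total after period 2: 1453 + 1062 + 1917 + 1568 + 1955 + 1240 = 9195

9195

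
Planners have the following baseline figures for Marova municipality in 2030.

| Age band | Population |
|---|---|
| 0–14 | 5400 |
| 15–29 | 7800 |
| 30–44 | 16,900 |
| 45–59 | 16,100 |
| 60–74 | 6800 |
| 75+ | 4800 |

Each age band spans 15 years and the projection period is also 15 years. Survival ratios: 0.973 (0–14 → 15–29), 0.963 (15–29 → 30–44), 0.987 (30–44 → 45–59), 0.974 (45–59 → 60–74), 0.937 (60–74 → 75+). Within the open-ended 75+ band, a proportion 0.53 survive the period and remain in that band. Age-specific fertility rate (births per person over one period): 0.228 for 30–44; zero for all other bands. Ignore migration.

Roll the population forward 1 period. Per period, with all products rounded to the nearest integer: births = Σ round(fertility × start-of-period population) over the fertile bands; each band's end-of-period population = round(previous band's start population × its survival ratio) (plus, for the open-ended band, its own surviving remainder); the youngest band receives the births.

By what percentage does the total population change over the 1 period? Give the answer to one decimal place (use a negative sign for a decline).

[period 1]
Births: 16900 * 0.228 = 3853
15–29: 5400 * 0.973 = 5254
30–44: 7800 * 0.963 = 7511
45–59: 16900 * 0.987 = 16680
60–74: 16100 * 0.974 = 15681
75+: 6800 * 0.937 + 4800 * 0.53 = 6372 + 2544 = 8916
Giving 3853 / 5254 / 7511 / 16680 / 15681 / 8916.
Total: 57800 → 57895; change = 95; percentage change = 0.2%

0.2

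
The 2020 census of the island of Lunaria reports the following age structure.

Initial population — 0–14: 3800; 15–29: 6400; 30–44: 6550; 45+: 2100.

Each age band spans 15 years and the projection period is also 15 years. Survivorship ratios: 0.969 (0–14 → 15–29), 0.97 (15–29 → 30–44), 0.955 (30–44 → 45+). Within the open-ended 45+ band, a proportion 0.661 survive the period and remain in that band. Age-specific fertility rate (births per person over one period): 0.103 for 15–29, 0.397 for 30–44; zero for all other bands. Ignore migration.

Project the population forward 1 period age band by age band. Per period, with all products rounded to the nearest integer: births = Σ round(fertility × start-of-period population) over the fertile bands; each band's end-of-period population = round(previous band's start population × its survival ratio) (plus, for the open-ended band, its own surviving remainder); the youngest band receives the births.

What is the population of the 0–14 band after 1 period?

3259

Period 1.
Births: 6400 × 0.103 = 659, 6550 × 0.397 = 2600 → total 3259
15–29: 3800 × 0.969 = 3682
30–44: 6400 × 0.97 = 6208
45+: 6550 × 0.955 + 2100 × 0.661 = 6255 + 1388 = 7643
Population now: 0–14=3259, 15–29=3682, 30–44=6208, 45+=7643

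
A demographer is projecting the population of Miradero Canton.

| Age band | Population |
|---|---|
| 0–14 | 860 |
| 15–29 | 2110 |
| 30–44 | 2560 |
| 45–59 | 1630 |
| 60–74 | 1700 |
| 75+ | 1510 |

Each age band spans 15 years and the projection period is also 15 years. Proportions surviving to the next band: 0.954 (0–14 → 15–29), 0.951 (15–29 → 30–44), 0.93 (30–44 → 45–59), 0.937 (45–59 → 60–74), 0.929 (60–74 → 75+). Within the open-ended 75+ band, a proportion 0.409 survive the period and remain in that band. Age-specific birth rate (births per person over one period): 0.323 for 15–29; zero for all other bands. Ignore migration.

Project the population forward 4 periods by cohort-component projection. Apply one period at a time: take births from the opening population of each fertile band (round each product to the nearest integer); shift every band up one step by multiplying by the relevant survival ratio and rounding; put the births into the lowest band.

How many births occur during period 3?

— Period 1 —
Births: 2110 × 0.323 = 682
15–29: 860 × 0.954 = 820
30–44: 2110 × 0.951 = 2007
45–59: 2560 × 0.93 = 2381
60–74: 1630 × 0.937 = 1527
75+: 1700 × 0.929 + 1510 × 0.409 = 1579 + 618 = 2197
→ [682, 820, 2007, 2381, 1527, 2197]
— Period 2 —
Births: 820 × 0.323 = 265
15–29: 682 × 0.954 = 651
30–44: 820 × 0.951 = 780
45–59: 2007 × 0.93 = 1867
60–74: 2381 × 0.937 = 2231
75+: 1527 × 0.929 + 2197 × 0.409 = 1419 + 899 = 2318
→ [265, 651, 780, 1867, 2231, 2318]
— Period 3 —
Births: 651 × 0.323 = 210
15–29: 265 × 0.954 = 253
30–44: 651 × 0.951 = 619
45–59: 780 × 0.93 = 725
60–74: 1867 × 0.937 = 1749
75+: 2231 × 0.929 + 2318 × 0.409 = 2073 + 948 = 3021
→ [210, 253, 619, 725, 1749, 3021]

210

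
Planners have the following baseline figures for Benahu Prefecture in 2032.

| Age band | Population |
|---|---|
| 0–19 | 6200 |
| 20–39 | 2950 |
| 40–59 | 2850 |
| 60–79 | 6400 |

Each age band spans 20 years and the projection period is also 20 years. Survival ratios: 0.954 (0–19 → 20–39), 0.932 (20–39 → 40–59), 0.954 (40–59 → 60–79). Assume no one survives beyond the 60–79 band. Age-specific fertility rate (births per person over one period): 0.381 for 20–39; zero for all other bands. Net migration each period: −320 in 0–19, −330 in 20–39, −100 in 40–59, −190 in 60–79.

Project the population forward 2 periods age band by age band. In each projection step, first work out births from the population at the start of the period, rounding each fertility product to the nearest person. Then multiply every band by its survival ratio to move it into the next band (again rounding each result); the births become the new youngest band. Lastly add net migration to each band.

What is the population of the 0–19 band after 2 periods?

Numbering the groups 1..4 from youngest to oldest:
Period 1:
Births: 2950 × 0.381 = 1124
Group 2: 6200 × 0.954 = 5915
Group 3: 2950 × 0.932 = 2749
Group 4: 2850 × 0.954 = 2719
Net migration: Group 1 − 320 → 804; Group 2 − 330 → 5585; Group 3 − 100 → 2649; Group 4 − 190 → 2529
Giving 804 / 5585 / 2649 / 2529.
Period 2:
Births: 5585 × 0.381 = 2128
Group 2: 804 × 0.954 = 767
Group 3: 5585 × 0.932 = 5205
Group 4: 2649 × 0.954 = 2527
Net migration: Group 1 − 320 → 1808; Group 2 − 330 → 437; Group 3 − 100 → 5105; Group 4 − 190 → 2337
Giving 1808 / 437 / 5105 / 2337.

1808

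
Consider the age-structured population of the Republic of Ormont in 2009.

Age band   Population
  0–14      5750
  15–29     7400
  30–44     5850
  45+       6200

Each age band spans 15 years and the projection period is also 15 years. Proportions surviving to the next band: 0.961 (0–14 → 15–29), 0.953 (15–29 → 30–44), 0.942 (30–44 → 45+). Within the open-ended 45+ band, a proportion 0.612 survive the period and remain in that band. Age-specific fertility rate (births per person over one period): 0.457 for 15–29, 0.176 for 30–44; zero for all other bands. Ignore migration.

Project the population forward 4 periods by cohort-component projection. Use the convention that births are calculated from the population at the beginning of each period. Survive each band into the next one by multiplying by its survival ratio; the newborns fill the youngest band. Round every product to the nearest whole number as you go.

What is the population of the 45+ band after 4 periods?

After projecting period 1:
Births: 7400 × 0.457 = 3382 ; 5850 × 0.176 = 1030 — total 4412
15–29: 5750 × 0.961 = 5526
30–44: 7400 × 0.953 = 7052
45+: 5850 × 0.942 + 6200 × 0.612 = 5511 + 3794 = 9305
Giving 4412 / 5526 / 7052 / 9305.
After projecting period 2:
Births: 5526 × 0.457 = 2525 ; 7052 × 0.176 = 1241 — total 3766
15–29: 4412 × 0.961 = 4240
30–44: 5526 × 0.953 = 5266
45+: 7052 × 0.942 + 9305 × 0.612 = 6643 + 5695 = 12338
Giving 3766 / 4240 / 5266 / 12338.
After projecting period 3:
Births: 4240 × 0.457 = 1938 ; 5266 × 0.176 = 927 — total 2865
15–29: 3766 × 0.961 = 3619
30–44: 4240 × 0.953 = 4041
45+: 5266 × 0.942 + 12338 × 0.612 = 4961 + 7551 = 12512
Giving 2865 / 3619 / 4041 / 12512.
After projecting period 4:
Births: 3619 × 0.457 = 1654 ; 4041 × 0.176 = 711 — total 2365
15–29: 2865 × 0.961 = 2753
30–44: 3619 × 0.953 = 3449
45+: 4041 × 0.942 + 12512 × 0.612 = 3807 + 7657 = 11464
Giving 2365 / 2753 / 3449 / 11464.

11464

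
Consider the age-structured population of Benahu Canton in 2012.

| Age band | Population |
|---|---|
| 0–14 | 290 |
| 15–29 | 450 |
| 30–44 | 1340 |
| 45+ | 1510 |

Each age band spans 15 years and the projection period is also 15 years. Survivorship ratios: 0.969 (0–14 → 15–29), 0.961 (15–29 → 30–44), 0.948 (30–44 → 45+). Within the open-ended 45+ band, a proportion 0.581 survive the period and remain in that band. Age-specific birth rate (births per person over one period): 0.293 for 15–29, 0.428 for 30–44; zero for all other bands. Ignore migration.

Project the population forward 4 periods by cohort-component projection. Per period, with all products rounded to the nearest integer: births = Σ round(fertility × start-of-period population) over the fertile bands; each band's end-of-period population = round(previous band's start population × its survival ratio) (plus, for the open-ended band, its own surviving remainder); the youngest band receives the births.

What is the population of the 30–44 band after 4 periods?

After projecting period 1:
Births: 450 * 0.293 = 132, 1340 * 0.428 = 574 → 706
15–29: 290 * 0.969 = 281
30–44: 450 * 0.961 = 432
45+: 1340 * 0.948 + 1510 * 0.581 = 1270 + 877 = 2147
Giving 706 / 281 / 432 / 2147.
After projecting period 2:
Births: 281 * 0.293 = 82, 432 * 0.428 = 185 → 267
15–29: 706 * 0.969 = 684
30–44: 281 * 0.961 = 270
45+: 432 * 0.948 + 2147 * 0.581 = 410 + 1247 = 1657
Giving 267 / 684 / 270 / 1657.
After projecting period 3:
Births: 684 * 0.293 = 200, 270 * 0.428 = 116 → 316
15–29: 267 * 0.969 = 259
30–44: 684 * 0.961 = 657
45+: 270 * 0.948 + 1657 * 0.581 = 256 + 963 = 1219
Giving 316 / 259 / 657 / 1219.
After projecting period 4:
Births: 259 * 0.293 = 76, 657 * 0.428 = 281 → 357
15–29: 316 * 0.969 = 306
30–44: 259 * 0.961 = 249
45+: 657 * 0.948 + 1219 * 0.581 = 623 + 708 = 1331
Giving 357 / 306 / 249 / 1331.

249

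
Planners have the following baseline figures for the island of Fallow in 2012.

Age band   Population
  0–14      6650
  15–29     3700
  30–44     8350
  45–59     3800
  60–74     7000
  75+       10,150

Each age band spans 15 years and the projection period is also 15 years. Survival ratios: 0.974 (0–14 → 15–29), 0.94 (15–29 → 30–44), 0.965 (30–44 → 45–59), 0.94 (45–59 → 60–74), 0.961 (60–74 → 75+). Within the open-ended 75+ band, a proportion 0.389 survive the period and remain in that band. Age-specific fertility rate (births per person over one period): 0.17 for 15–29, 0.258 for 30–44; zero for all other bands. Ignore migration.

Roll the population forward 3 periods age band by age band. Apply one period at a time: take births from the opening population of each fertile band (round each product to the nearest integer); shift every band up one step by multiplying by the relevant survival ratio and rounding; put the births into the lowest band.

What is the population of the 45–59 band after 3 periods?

5875

After projecting period 1:
Births: 3700 × 0.17 = 629  |  8350 × 0.258 = 2154 → 2783
15–29: 6650 × 0.974 = 6477
30–44: 3700 × 0.94 = 3478
45–59: 8350 × 0.965 = 8058
60–74: 3800 × 0.94 = 3572
75+: 7000 × 0.961 + 10150 × 0.389 = 6727 + 3948 = 10675
End of period: [2783, 6477, 3478, 8058, 3572, 10675]
After projecting period 2:
Births: 6477 × 0.17 = 1101  |  3478 × 0.258 = 897 → 1998
15–29: 2783 × 0.974 = 2711
30–44: 6477 × 0.94 = 6088
45–59: 3478 × 0.965 = 3356
60–74: 8058 × 0.94 = 7575
75+: 3572 × 0.961 + 10675 × 0.389 = 3433 + 4153 = 7586
End of period: [1998, 2711, 6088, 3356, 7575, 7586]
After projecting period 3:
Births: 2711 × 0.17 = 461  |  6088 × 0.258 = 1571 → 2032
15–29: 1998 × 0.974 = 1946
30–44: 2711 × 0.94 = 2548
45–59: 6088 × 0.965 = 5875
60–74: 3356 × 0.94 = 3155
75+: 7575 × 0.961 + 7586 × 0.389 = 7280 + 2951 = 10231
End of period: [2032, 1946, 2548, 5875, 3155, 10231]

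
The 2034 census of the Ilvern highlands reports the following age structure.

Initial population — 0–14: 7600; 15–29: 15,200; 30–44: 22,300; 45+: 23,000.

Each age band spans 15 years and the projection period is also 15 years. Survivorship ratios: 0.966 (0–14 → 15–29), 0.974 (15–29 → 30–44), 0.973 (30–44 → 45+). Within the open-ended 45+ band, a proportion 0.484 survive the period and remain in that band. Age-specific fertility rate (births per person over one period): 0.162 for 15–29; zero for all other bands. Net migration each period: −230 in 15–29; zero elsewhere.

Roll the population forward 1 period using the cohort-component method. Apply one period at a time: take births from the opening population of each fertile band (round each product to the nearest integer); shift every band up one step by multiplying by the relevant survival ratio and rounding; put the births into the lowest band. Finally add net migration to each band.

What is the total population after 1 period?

Let group 1 be 0–14 through group 4 = 45+.
Period 1:
Births: 15200 * 0.162 = 2462
Group 2: 7600 * 0.966 = 7342
Group 3: 15200 * 0.974 = 14805
Group 4: 22300 * 0.973 + 23000 * 0.484 = 21698 + 11132 = 32830
Net migration: Group 2 − 230 → 7112
Population now: 0–14=2462, 15–29=7112, 30–44=14805, 45+=32830
Total after period 1: 2462 + 7112 + 14805 + 32830 = 57209

57209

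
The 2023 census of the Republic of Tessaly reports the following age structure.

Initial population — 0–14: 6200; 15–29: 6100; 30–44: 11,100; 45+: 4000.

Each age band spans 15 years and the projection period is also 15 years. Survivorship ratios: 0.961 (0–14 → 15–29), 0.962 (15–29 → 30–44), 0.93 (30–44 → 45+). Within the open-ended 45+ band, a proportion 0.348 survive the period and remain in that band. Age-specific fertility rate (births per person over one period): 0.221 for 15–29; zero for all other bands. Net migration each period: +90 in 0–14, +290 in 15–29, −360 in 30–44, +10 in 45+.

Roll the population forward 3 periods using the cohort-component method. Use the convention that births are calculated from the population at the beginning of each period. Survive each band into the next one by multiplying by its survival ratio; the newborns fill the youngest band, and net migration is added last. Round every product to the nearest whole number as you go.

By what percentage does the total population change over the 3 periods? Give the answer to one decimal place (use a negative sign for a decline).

-56.6

[period 1]
Births: 6100 * 0.221 = 1348
15–29: 6200 * 0.961 = 5958
30–44: 6100 * 0.962 = 5868
45+: 11100 * 0.93 + 4000 * 0.348 = 10323 + 1392 = 11715
Net migration: 0–14 + 90 → 1438; 15–29 + 290 → 6248; 30–44 − 360 → 5508; 45+ + 10 → 11725
Population now: 0–14=1438, 15–29=6248, 30–44=5508, 45+=11725
[period 2]
Births: 6248 * 0.221 = 1381
15–29: 1438 * 0.961 = 1382
30–44: 6248 * 0.962 = 6011
45+: 5508 * 0.93 + 11725 * 0.348 = 5122 + 4080 = 9202
Net migration: 0–14 + 90 → 1471; 15–29 + 290 → 1672; 30–44 − 360 → 5651; 45+ + 10 → 9212
Population now: 0–14=1471, 15–29=1672, 30–44=5651, 45+=9212
[period 3]
Births: 1672 * 0.221 = 370
15–29: 1471 * 0.961 = 1414
30–44: 1672 * 0.962 = 1608
45+: 5651 * 0.93 + 9212 * 0.348 = 5255 + 3206 = 8461
Net migration: 0–14 + 90 → 460; 15–29 + 290 → 1704; 30–44 − 360 → 1248; 45+ + 10 → 8471
Population now: 0–14=460, 15–29=1704, 30–44=1248, 45+=8471
Total: 27400 → 11883; change = -15517; percentage change = -56.6%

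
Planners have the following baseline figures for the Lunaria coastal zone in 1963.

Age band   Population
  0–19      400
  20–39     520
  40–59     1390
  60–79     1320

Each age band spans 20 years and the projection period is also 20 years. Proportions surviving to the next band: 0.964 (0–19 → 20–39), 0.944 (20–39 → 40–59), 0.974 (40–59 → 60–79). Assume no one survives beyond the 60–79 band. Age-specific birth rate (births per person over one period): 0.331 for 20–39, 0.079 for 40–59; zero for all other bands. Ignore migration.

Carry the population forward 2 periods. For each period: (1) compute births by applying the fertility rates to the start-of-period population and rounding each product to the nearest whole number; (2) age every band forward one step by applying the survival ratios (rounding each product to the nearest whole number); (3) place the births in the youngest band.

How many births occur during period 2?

— Period 1 —
Births: 520 × 0.331 = 172  |  1390 × 0.079 = 110 ⇒ total 282
20–39: 400 × 0.964 = 386
40–59: 520 × 0.944 = 491
60–79: 1390 × 0.974 = 1354
End of period: [282, 386, 491, 1354]
— Period 2 —
Births: 386 × 0.331 = 128  |  491 × 0.079 = 39 ⇒ total 167
20–39: 282 × 0.964 = 272
40–59: 386 × 0.944 = 364
60–79: 491 × 0.974 = 478
End of period: [167, 272, 364, 478]

167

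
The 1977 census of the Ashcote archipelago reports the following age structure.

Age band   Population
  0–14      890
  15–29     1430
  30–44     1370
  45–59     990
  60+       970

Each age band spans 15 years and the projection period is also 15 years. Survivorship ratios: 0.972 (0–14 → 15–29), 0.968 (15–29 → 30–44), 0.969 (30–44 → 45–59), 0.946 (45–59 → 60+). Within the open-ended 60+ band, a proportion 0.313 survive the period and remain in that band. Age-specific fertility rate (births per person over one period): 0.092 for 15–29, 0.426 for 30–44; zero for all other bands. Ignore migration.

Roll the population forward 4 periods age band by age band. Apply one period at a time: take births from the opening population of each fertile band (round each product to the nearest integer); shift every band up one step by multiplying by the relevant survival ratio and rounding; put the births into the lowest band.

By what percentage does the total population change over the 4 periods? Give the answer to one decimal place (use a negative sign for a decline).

[period 1]
Births: 1430 × 0.092 = 132 ; 1370 × 0.426 = 584 → 716
15–29: 890 × 0.972 = 865
30–44: 1430 × 0.968 = 1384
45–59: 1370 × 0.969 = 1328
60+: 990 × 0.946 + 970 × 0.313 = 937 + 304 = 1241
Population now: 0–14=716, 15–29=865, 30–44=1384, 45–59=1328, 60+=1241
[period 2]
Births: 865 × 0.092 = 80 ; 1384 × 0.426 = 590 → 670
15–29: 716 × 0.972 = 696
30–44: 865 × 0.968 = 837
45–59: 1384 × 0.969 = 1341
60+: 1328 × 0.946 + 1241 × 0.313 = 1256 + 388 = 1644
Population now: 0–14=670, 15–29=696, 30–44=837, 45–59=1341, 60+=1644
[period 3]
Births: 696 × 0.092 = 64 ; 837 × 0.426 = 357 → 421
15–29: 670 × 0.972 = 651
30–44: 696 × 0.968 = 674
45–59: 837 × 0.969 = 811
60+: 1341 × 0.946 + 1644 × 0.313 = 1269 + 515 = 1784
Population now: 0–14=421, 15–29=651, 30–44=674, 45–59=811, 60+=1784
[period 4]
Births: 651 × 0.092 = 60 ; 674 × 0.426 = 287 → 347
15–29: 421 × 0.972 = 409
30–44: 651 × 0.968 = 630
45–59: 674 × 0.969 = 653
60+: 811 × 0.946 + 1784 × 0.313 = 767 + 558 = 1325
Population now: 0–14=347, 15–29=409, 30–44=630, 45–59=653, 60+=1325
Total: 5650 → 3364; change = -2286; percentage change = -40.5%

-40.5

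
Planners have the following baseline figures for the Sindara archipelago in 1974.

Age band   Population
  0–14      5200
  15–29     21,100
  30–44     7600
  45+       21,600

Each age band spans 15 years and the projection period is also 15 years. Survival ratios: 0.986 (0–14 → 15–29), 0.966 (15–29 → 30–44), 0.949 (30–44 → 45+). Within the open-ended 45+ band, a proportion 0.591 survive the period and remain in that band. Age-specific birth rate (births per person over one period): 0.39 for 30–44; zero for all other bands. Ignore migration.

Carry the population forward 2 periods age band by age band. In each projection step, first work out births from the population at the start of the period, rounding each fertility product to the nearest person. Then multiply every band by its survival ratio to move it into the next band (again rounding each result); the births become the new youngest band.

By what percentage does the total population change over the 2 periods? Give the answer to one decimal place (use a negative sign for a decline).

Period 1:
Births: 7600 × 0.39 = 2964
15–29: 5200 × 0.986 = 5127
30–44: 21100 × 0.966 = 20383
45+: 7600 × 0.949 + 21600 × 0.591 = 7212 + 12766 = 19978
Giving 2964 / 5127 / 20383 / 19978.
Period 2:
Births: 20383 × 0.39 = 7949
15–29: 2964 × 0.986 = 2923
30–44: 5127 × 0.966 = 4953
45+: 20383 × 0.949 + 19978 × 0.591 = 19343 + 11807 = 31150
Giving 7949 / 2923 / 4953 / 31150.
Total: 55500 → 46975; change = -8525; percentage change = -15.4%

-15.4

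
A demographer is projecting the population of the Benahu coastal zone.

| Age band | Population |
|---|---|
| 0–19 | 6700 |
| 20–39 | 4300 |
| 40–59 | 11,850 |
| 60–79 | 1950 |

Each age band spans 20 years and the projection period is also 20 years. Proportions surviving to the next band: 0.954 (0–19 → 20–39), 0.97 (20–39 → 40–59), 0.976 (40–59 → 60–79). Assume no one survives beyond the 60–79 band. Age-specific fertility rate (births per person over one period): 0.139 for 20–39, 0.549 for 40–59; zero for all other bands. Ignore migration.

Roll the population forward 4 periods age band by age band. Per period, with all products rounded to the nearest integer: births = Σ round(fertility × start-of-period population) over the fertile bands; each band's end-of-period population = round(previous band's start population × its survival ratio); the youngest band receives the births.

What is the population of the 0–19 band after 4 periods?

4030

Call the groups 1 to 4, youngest first.
After projecting period 1:
Births: 4300 × 0.139 = 598, 11850 × 0.549 = 6506 → 7104
Group 2: 6700 × 0.954 = 6392
Group 3: 4300 × 0.97 = 4171
Group 4: 11850 × 0.976 = 11566
End of period: [7104, 6392, 4171, 11566]
After projecting period 2:
Births: 6392 × 0.139 = 888, 4171 × 0.549 = 2290 → 3178
Group 2: 7104 × 0.954 = 6777
Group 3: 6392 × 0.97 = 6200
Group 4: 4171 × 0.976 = 4071
End of period: [3178, 6777, 6200, 4071]
After projecting period 3:
Births: 6777 × 0.139 = 942, 6200 × 0.549 = 3404 → 4346
Group 2: 3178 × 0.954 = 3032
Group 3: 6777 × 0.97 = 6574
Group 4: 6200 × 0.976 = 6051
End of period: [4346, 3032, 6574, 6051]
After projecting period 4:
Births: 3032 × 0.139 = 421, 6574 × 0.549 = 3609 → 4030
Group 2: 4346 × 0.954 = 4146
Group 3: 3032 × 0.97 = 2941
Group 4: 6574 × 0.976 = 6416
End of period: [4030, 4146, 2941, 6416]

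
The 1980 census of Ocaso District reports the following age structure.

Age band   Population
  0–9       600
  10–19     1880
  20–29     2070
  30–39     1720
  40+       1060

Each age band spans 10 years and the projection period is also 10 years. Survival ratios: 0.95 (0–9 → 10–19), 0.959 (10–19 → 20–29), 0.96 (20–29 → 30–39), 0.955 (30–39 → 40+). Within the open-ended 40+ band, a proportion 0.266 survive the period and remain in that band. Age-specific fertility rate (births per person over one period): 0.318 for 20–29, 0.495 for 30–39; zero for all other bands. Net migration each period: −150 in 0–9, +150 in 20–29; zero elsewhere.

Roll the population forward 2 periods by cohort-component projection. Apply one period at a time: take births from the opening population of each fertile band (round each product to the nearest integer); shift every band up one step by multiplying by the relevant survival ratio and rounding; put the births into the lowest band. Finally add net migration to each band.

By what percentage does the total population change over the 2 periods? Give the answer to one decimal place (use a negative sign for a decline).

5.4

— Period 1 —
Births: 2070 × 0.318 = 658, 1720 × 0.495 = 851 → 1509
10–19: 600 × 0.95 = 570
20–29: 1880 × 0.959 = 1803
30–39: 2070 × 0.96 = 1987
40+: 1720 × 0.955 + 1060 × 0.266 = 1643 + 282 = 1925
Net migration: 0–9 − 150 → 1359; 20–29 + 150 → 1953
→ [1359, 570, 1953, 1987, 1925]
— Period 2 —
Births: 1953 × 0.318 = 621, 1987 × 0.495 = 984 → 1605
10–19: 1359 × 0.95 = 1291
20–29: 570 × 0.959 = 547
30–39: 1953 × 0.96 = 1875
40+: 1987 × 0.955 + 1925 × 0.266 = 1898 + 512 = 2410
Net migration: 0–9 − 150 → 1455; 20–29 + 150 → 697
→ [1455, 1291, 697, 1875, 2410]
Total: 7330 → 7728; change = 398; percentage change = 5.4%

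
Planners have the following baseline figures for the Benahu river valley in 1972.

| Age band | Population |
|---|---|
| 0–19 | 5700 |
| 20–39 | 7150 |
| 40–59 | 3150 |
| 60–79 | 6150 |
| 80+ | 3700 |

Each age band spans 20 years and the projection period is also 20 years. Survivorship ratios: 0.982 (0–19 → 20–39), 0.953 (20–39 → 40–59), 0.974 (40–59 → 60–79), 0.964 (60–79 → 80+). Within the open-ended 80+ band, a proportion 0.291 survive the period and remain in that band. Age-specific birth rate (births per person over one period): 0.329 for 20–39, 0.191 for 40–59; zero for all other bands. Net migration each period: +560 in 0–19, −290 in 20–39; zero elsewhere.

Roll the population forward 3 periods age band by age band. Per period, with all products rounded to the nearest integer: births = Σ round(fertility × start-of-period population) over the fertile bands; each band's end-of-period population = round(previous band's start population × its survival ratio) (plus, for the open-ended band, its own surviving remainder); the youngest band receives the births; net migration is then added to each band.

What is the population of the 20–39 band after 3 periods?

3252

[period 1]
Births: 7150 × 0.329 = 2352 ; 3150 × 0.191 = 602 — total 2954
20–39: 5700 × 0.982 = 5597
40–59: 7150 × 0.953 = 6814
60–79: 3150 × 0.974 = 3068
80+: 6150 × 0.964 + 3700 × 0.291 = 5929 + 1077 = 7006
Net migration: 0–19 + 560 → 3514; 20–39 − 290 → 5307
→ [3514, 5307, 6814, 3068, 7006]
[period 2]
Births: 5307 × 0.329 = 1746 ; 6814 × 0.191 = 1301 — total 3047
20–39: 3514 × 0.982 = 3451
40–59: 5307 × 0.953 = 5058
60–79: 6814 × 0.974 = 6637
80+: 3068 × 0.964 + 7006 × 0.291 = 2958 + 2039 = 4997
Net migration: 0–19 + 560 → 3607; 20–39 − 290 → 3161
→ [3607, 3161, 5058, 6637, 4997]
[period 3]
Births: 3161 × 0.329 = 1040 ; 5058 × 0.191 = 966 — total 2006
20–39: 3607 × 0.982 = 3542
40–59: 3161 × 0.953 = 3012
60–79: 5058 × 0.974 = 4926
80+: 6637 × 0.964 + 4997 × 0.291 = 6398 + 1454 = 7852
Net migration: 0–19 + 560 → 2566; 20–39 − 290 → 3252
→ [2566, 3252, 3012, 4926, 7852]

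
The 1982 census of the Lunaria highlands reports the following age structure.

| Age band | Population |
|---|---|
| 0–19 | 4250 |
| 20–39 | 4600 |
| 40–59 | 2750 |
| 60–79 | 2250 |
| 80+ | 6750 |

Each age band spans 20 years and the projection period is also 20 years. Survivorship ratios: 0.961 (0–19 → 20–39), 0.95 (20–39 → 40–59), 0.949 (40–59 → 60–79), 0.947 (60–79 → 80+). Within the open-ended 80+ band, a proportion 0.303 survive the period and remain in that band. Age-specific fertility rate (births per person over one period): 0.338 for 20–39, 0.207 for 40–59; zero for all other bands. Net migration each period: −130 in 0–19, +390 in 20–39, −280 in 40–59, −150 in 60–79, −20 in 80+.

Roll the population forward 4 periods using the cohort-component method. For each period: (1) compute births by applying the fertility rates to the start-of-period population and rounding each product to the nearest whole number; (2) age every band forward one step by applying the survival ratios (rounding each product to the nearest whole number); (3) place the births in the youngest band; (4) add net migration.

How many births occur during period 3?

Period 1:
Births: 4600 * 0.338 = 1555  |  2750 * 0.207 = 569 — total 2124
20–39: 4250 * 0.961 = 4084
40–59: 4600 * 0.95 = 4370
60–79: 2750 * 0.949 = 2610
80+: 2250 * 0.947 + 6750 * 0.303 = 2131 + 2045 = 4176
Net migration: 0–19 − 130 → 1994; 20–39 + 390 → 4474; 40–59 − 280 → 4090; 60–79 − 150 → 2460; 80+ − 20 → 4156
→ [1994, 4474, 4090, 2460, 4156]
Period 2:
Births: 4474 * 0.338 = 1512  |  4090 * 0.207 = 847 — total 2359
20–39: 1994 * 0.961 = 1916
40–59: 4474 * 0.95 = 4250
60–79: 4090 * 0.949 = 3881
80+: 2460 * 0.947 + 4156 * 0.303 = 2330 + 1259 = 3589
Net migration: 0–19 − 130 → 2229; 20–39 + 390 → 2306; 40–59 − 280 → 3970; 60–79 − 150 → 3731; 80+ − 20 → 3569
→ [2229, 2306, 3970, 3731, 3569]
Period 3:
Births: 2306 * 0.338 = 779  |  3970 * 0.207 = 822 — total 1601
20–39: 2229 * 0.961 = 2142
40–59: 2306 * 0.95 = 2191
60–79: 3970 * 0.949 = 3768
80+: 3731 * 0.947 + 3569 * 0.303 = 3533 + 1081 = 4614
Net migration: 0–19 − 130 → 1471; 20–39 + 390 → 2532; 40–59 − 280 → 1911; 60–79 − 150 → 3618; 80+ − 20 → 4594
→ [1471, 2532, 1911, 3618, 4594]

1601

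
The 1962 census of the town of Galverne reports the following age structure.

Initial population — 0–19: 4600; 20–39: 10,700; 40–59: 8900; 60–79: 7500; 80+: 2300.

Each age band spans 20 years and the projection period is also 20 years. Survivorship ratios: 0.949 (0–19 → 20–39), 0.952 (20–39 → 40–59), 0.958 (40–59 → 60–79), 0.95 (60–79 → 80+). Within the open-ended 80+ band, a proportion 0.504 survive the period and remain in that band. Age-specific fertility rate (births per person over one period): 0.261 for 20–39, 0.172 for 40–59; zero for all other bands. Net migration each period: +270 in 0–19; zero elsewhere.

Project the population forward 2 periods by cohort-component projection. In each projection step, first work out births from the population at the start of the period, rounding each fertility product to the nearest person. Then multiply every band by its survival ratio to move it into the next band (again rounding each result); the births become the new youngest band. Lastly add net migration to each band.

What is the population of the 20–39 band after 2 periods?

Period 1:
Births: 10700 × 0.261 = 2793 ; 8900 × 0.172 = 1531 → total 4324
20–39: 4600 × 0.949 = 4365
40–59: 10700 × 0.952 = 10186
60–79: 8900 × 0.958 = 8526
80+: 7500 × 0.95 + 2300 × 0.504 = 7125 + 1159 = 8284
Net migration: 0–19 + 270 → 4594
End of period: [4594, 4365, 10186, 8526, 8284]
Period 2:
Births: 4365 × 0.261 = 1139 ; 10186 × 0.172 = 1752 → total 2891
20–39: 4594 × 0.949 = 4360
40–59: 4365 × 0.952 = 4155
60–79: 10186 × 0.958 = 9758
80+: 8526 × 0.95 + 8284 × 0.504 = 8100 + 4175 = 12275
Net migration: 0–19 + 270 → 3161
End of period: [3161, 4360, 4155, 9758, 12275]

4360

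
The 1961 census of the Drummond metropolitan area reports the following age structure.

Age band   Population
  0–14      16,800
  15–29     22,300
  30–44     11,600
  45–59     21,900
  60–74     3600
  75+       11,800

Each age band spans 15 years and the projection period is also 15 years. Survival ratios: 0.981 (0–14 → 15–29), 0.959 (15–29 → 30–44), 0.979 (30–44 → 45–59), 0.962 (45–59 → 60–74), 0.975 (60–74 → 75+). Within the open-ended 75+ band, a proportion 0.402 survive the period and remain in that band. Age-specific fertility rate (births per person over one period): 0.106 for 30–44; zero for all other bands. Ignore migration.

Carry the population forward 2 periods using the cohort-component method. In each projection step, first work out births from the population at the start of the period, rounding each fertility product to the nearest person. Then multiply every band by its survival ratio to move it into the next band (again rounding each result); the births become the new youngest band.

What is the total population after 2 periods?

74999

Let group 1 be 0–14 through group 6 = 75+.
Period 1.
Births: 11600 × 0.106 = 1230
Group 2: 16800 × 0.981 = 16481
Group 3: 22300 × 0.959 = 21386
Group 4: 11600 × 0.979 = 11356
Group 5: 21900 × 0.962 = 21068
Group 6: 3600 × 0.975 + 11800 × 0.402 = 3510 + 4744 = 8254
Population now: 0–14=1230, 15–29=16481, 30–44=21386, 45–59=11356, 60–74=21068, 75+=8254
Period 2.
Births: 21386 × 0.106 = 2267
Group 2: 1230 × 0.981 = 1207
Group 3: 16481 × 0.959 = 15805
Group 4: 21386 × 0.979 = 20937
Group 5: 11356 × 0.962 = 10924
Group 6: 21068 × 0.975 + 8254 × 0.402 = 20541 + 3318 = 23859
Population now: 0–14=2267, 15–29=1207, 30–44=15805, 45–59=20937, 60–74=10924, 75+=23859
Total after period 2: 2267 + 1207 + 15805 + 20937 + 10924 + 23859 = 74999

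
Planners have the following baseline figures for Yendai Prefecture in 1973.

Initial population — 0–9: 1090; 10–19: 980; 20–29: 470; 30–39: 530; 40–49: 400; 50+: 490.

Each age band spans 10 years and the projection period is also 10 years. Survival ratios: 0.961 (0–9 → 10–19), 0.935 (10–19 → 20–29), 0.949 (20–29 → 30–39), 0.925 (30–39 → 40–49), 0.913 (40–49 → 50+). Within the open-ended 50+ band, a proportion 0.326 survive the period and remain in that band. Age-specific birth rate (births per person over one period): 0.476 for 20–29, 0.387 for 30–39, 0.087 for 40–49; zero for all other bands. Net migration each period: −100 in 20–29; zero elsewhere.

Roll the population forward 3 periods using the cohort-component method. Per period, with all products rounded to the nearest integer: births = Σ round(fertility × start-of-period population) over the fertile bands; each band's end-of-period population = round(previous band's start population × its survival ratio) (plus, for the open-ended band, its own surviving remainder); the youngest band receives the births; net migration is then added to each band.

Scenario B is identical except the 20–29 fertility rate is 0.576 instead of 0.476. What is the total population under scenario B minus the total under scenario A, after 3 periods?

209

Numbering the bands 1..6 from youngest to oldest:
Period 1.
Births: 470 * 0.476 = 224, 530 * 0.387 = 205, 400 * 0.087 = 35 → total 464
Band 2: 1090 * 0.961 = 1047
Band 3: 980 * 0.935 = 916
Band 4: 470 * 0.949 = 446
Band 5: 530 * 0.925 = 490
Band 6: 400 * 0.913 + 490 * 0.326 = 365 + 160 = 525
Net migration: Band 3 − 100 → 816
Population now: 0–9=464, 10–19=1047, 20–29=816, 30–39=446, 40–49=490, 50+=525
Period 2.
Births: 816 * 0.476 = 388, 446 * 0.387 = 173, 490 * 0.087 = 43 → total 604
Band 2: 464 * 0.961 = 446
Band 3: 1047 * 0.935 = 979
Band 4: 816 * 0.949 = 774
Band 5: 446 * 0.925 = 413
Band 6: 490 * 0.913 + 525 * 0.326 = 447 + 171 = 618
Net migration: Band 3 − 100 → 879
Population now: 0–9=604, 10–19=446, 20–29=879, 30–39=774, 40–49=413, 50+=618
Period 3.
Births: 879 * 0.476 = 418, 774 * 0.387 = 300, 413 * 0.087 = 36 → total 754
Band 2: 604 * 0.961 = 580
Band 3: 446 * 0.935 = 417
Band 4: 879 * 0.949 = 834
Band 5: 774 * 0.925 = 716
Band 6: 413 * 0.913 + 618 * 0.326 = 377 + 201 = 578
Net migration: Band 3 − 100 → 317
Population now: 0–9=754, 10–19=580, 20–29=317, 30–39=834, 40–49=716, 50+=578
Scenario A total after 3 periods: 3779
Scenario B projection —
Period 1.
Births: 470 * 0.576 = 271, 530 * 0.387 = 205, 400 * 0.087 = 35 → total 511
Band 2: 1090 * 0.961 = 1047
Band 3: 980 * 0.935 = 916
Band 4: 470 * 0.949 = 446
Band 5: 530 * 0.925 = 490
Band 6: 400 * 0.913 + 490 * 0.326 = 365 + 160 = 525
Net migration: Band 3 − 100 → 816
Population now: 0–9=511, 10–19=1047, 20–29=816, 30–39=446, 40–49=490, 50+=525
Period 2.
Births: 816 * 0.576 = 470, 446 * 0.387 = 173, 490 * 0.087 = 43 → total 686
Band 2: 511 * 0.961 = 491
Band 3: 1047 * 0.935 = 979
Band 4: 816 * 0.949 = 774
Band 5: 446 * 0.925 = 413
Band 6: 490 * 0.913 + 525 * 0.326 = 447 + 171 = 618
Net migration: Band 3 − 100 → 879
Population now: 0–9=686, 10–19=491, 20–29=879, 30–39=774, 40–49=413, 50+=618
Period 3.
Births: 879 * 0.576 = 506, 774 * 0.387 = 300, 413 * 0.087 = 36 → total 842
Band 2: 686 * 0.961 = 659
Band 3: 491 * 0.935 = 459
Band 4: 879 * 0.949 = 834
Band 5: 774 * 0.925 = 716
Band 6: 413 * 0.913 + 618 * 0.326 = 377 + 201 = 578
Net migration: Band 3 − 100 → 359
Population now: 0–9=842, 10–19=659, 20–29=359, 30–39=834, 40–49=716, 50+=578
Scenario B total after 3 periods: 3988
Difference B − A = 3988 − 3779 = 209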